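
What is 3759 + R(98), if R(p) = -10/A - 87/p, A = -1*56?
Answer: 736625/196 ≈ 3758.3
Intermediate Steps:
A = -56
R(p) = 5/28 - 87/p (R(p) = -10/(-56) - 87/p = -10*(-1/56) - 87/p = 5/28 - 87/p)
3759 + R(98) = 3759 + (5/28 - 87/98) = 3759 - 139/196 = 736625/196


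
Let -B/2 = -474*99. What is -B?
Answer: -93852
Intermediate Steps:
B = 93852 (B = -(-948)*99 = -2*(-46926) = 93852)
-B = -1*93852 = -93852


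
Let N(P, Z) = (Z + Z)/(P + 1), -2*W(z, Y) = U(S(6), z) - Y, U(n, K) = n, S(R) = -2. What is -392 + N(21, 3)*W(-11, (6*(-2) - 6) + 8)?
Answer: -4324/11 ≈ -393.09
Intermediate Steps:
W(z, Y) = 1 + Y/2 (W(z, Y) = -(-2 - Y)/2 = 1 + Y/2)
N(P, Z) = 2*Z/(1 + P) (N(P, Z) = (2*Z)/(1 + P) = 2*Z/(1 + P))
-392 + N(21, 3)*W(-11, (6*(-2) - 6) + 8) = -392 + (2*3/(1 + 21))*(1 + ((6*(-2) - 6) + 8)/2) = -392 + (2*3/22)*(1 + ((-12 - 6) + 8)/2) = -392 + (2*3*(1/22))*(1 + (-18 + 8)/2) = -392 + 3*(1 + (1/2)*(-10))/11 = -392 + 3*(1 - 5)/11 = -392 + (3/11)*(-4) = -392 - 12/11 = -4324/11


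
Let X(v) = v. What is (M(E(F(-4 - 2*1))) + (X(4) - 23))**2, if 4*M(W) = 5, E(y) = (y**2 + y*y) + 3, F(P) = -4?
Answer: 5041/16 ≈ 315.06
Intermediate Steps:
E(y) = 3 + 2*y**2 (E(y) = (y**2 + y**2) + 3 = 2*y**2 + 3 = 3 + 2*y**2)
M(W) = 5/4 (M(W) = (1/4)*5 = 5/4)
(M(E(F(-4 - 2*1))) + (X(4) - 23))**2 = (5/4 + (4 - 23))**2 = (5/4 - 19)**2 = (-71/4)**2 = 5041/16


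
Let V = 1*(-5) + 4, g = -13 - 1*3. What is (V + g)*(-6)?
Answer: 102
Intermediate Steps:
g = -16 (g = -13 - 3 = -16)
V = -1 (V = -5 + 4 = -1)
(V + g)*(-6) = (-1 - 16)*(-6) = -17*(-6) = 102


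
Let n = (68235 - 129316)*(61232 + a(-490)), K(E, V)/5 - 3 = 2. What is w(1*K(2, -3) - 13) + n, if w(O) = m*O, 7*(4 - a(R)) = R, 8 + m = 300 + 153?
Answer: -3744626446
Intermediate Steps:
m = 445 (m = -8 + (300 + 153) = -8 + 453 = 445)
K(E, V) = 25 (K(E, V) = 15 + 5*2 = 15 + 10 = 25)
a(R) = 4 - R/7
w(O) = 445*O
n = -3744631786 (n = (68235 - 129316)*(61232 + (4 - 1/7*(-490))) = -61081*(61232 + (4 + 70)) = -61081*(61232 + 74) = -61081*61306 = -3744631786)
w(1*K(2, -3) - 13) + n = 445*(1*25 - 13) - 3744631786 = 445*(25 - 13) - 3744631786 = 445*12 - 3744631786 = 5340 - 3744631786 = -3744626446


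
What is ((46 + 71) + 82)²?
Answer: 39601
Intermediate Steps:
((46 + 71) + 82)² = (117 + 82)² = 199² = 39601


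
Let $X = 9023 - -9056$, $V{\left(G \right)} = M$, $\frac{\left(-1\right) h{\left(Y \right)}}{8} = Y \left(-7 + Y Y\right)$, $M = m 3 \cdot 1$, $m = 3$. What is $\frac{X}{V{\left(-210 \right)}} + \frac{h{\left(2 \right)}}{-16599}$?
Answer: $\frac{100030963}{49797} \approx 2008.8$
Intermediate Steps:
$M = 9$ ($M = 3 \cdot 3 \cdot 1 = 9 \cdot 1 = 9$)
$h{\left(Y \right)} = - 8 Y \left(-7 + Y^{2}\right)$ ($h{\left(Y \right)} = - 8 Y \left(-7 + Y Y\right) = - 8 Y \left(-7 + Y^{2}\right)$)
$V{\left(G \right)} = 9$
$X = 18079$ ($X = 9023 + 9056 = 18079$)
$\frac{X}{V{\left(-210 \right)}} + \frac{h{\left(2 \right)}}{-16599} = \frac{18079}{9} + \frac{8 \cdot 2 \left(7 - 2^{2}\right)}{-16599} = 18079 \cdot \frac{1}{9} + 8 \cdot 2 \left(7 - 4\right) \left(- \frac{1}{16599}\right) = \frac{18079}{9} + 8 \cdot 2 \left(7 - 4\right) \left(- \frac{1}{16599}\right) = \frac{18079}{9} + 8 \cdot 2 \cdot 3 \left(- \frac{1}{16599}\right) = \frac{18079}{9} + 48 \left(- \frac{1}{16599}\right) = \frac{18079}{9} - \frac{16}{5533} = \frac{100030963}{49797}$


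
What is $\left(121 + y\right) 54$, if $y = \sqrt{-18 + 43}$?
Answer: $6804$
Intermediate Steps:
$y = 5$ ($y = \sqrt{25} = 5$)
$\left(121 + y\right) 54 = \left(121 + 5\right) 54 = 126 \cdot 54 = 6804$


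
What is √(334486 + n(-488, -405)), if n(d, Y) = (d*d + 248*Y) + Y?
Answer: √471785 ≈ 686.87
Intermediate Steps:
n(d, Y) = d² + 249*Y (n(d, Y) = (d² + 248*Y) + Y = d² + 249*Y)
√(334486 + n(-488, -405)) = √(334486 + ((-488)² + 249*(-405))) = √(334486 + (238144 - 100845)) = √(334486 + 137299) = √471785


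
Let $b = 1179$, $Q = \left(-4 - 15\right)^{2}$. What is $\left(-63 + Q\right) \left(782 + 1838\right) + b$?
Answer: $781939$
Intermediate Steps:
$Q = 361$ ($Q = \left(-4 - 15\right)^{2} = \left(-19\right)^{2} = 361$)
$\left(-63 + Q\right) \left(782 + 1838\right) + b = \left(-63 + 361\right) \left(782 + 1838\right) + 1179 = 298 \cdot 2620 + 1179 = 780760 + 1179 = 781939$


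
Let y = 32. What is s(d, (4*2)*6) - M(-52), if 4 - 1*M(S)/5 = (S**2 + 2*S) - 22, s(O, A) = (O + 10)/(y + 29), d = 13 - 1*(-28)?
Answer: 785121/61 ≈ 12871.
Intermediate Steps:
d = 41 (d = 13 + 28 = 41)
s(O, A) = 10/61 + O/61 (s(O, A) = (O + 10)/(32 + 29) = (10 + O)/61 = (10 + O)*(1/61) = 10/61 + O/61)
M(S) = 130 - 10*S - 5*S**2 (M(S) = 20 - 5*((S**2 + 2*S) - 22) = 20 - 5*(-22 + S**2 + 2*S) = 20 + (110 - 10*S - 5*S**2) = 130 - 10*S - 5*S**2)
s(d, (4*2)*6) - M(-52) = (10/61 + (1/61)*41) - (130 - 10*(-52) - 5*(-52)**2) = (10/61 + 41/61) - (130 + 520 - 5*2704) = 51/61 - (130 + 520 - 13520) = 51/61 - 1*(-12870) = 51/61 + 12870 = 785121/61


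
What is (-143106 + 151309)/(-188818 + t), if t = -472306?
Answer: -8203/661124 ≈ -0.012408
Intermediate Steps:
(-143106 + 151309)/(-188818 + t) = (-143106 + 151309)/(-188818 - 472306) = 8203/(-661124) = 8203*(-1/661124) = -8203/661124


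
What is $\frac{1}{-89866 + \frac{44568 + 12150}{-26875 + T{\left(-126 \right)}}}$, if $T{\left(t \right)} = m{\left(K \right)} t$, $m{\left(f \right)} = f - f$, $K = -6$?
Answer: $- \frac{26875}{2415205468} \approx -1.1127 \cdot 10^{-5}$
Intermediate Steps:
$m{\left(f \right)} = 0$
$T{\left(t \right)} = 0$ ($T{\left(t \right)} = 0 t = 0$)
$\frac{1}{-89866 + \frac{44568 + 12150}{-26875 + T{\left(-126 \right)}}} = \frac{1}{-89866 + \frac{44568 + 12150}{-26875 + 0}} = \frac{1}{-89866 + \frac{56718}{-26875}} = \frac{1}{-89866 + 56718 \left(- \frac{1}{26875}\right)} = \frac{1}{-89866 - \frac{56718}{26875}} = \frac{1}{- \frac{2415205468}{26875}} = - \frac{26875}{2415205468}$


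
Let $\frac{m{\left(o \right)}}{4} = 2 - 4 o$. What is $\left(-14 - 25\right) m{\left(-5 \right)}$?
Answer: $-3432$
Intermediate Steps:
$m{\left(o \right)} = 8 - 16 o$ ($m{\left(o \right)} = 4 \left(2 - 4 o\right) = 8 - 16 o$)
$\left(-14 - 25\right) m{\left(-5 \right)} = \left(-14 - 25\right) \left(8 - -80\right) = - 39 \left(8 + 80\right) = \left(-39\right) 88 = -3432$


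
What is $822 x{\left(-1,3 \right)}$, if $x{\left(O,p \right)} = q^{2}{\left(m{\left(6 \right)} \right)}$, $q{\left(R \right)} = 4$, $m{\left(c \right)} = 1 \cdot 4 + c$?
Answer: $13152$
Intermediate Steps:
$m{\left(c \right)} = 4 + c$
$x{\left(O,p \right)} = 16$ ($x{\left(O,p \right)} = 4^{2} = 16$)
$822 x{\left(-1,3 \right)} = 822 \cdot 16 = 13152$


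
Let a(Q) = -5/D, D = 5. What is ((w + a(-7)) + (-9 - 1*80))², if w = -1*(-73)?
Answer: 289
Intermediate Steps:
w = 73
a(Q) = -1 (a(Q) = -5/5 = -5*⅕ = -1)
((w + a(-7)) + (-9 - 1*80))² = ((73 - 1) + (-9 - 1*80))² = (72 + (-9 - 80))² = (72 - 89)² = (-17)² = 289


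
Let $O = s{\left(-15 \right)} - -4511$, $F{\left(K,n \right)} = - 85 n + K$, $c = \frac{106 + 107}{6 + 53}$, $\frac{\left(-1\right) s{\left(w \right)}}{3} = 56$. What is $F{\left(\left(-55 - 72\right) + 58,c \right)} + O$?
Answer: $\frac{234061}{59} \approx 3967.1$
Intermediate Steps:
$s{\left(w \right)} = -168$ ($s{\left(w \right)} = \left(-3\right) 56 = -168$)
$c = \frac{213}{59} \approx 3.6102$
$F{\left(K,n \right)} = K - 85 n$
$O = 4343$ ($O = -168 - -4511 = -168 + 4511 = 4343$)
$F{\left(\left(-55 - 72\right) + 58,c \right)} + O = \left(\left(\left(-55 - 72\right) + 58\right) - \frac{18105}{59}\right) + 4343 = \left(\left(-127 + 58\right) - \frac{18105}{59}\right) + 4343 = \left(-69 - \frac{18105}{59}\right) + 4343 = - \frac{22176}{59} + 4343 = \frac{234061}{59}$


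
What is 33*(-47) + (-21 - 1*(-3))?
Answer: -1569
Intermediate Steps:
33*(-47) + (-21 - 1*(-3)) = -1551 + (-21 + 3) = -1551 - 18 = -1569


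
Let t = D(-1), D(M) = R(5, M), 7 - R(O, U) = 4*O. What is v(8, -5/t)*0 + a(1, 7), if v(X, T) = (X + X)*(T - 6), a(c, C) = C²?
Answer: 49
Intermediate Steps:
R(O, U) = 7 - 4*O
D(M) = -13 (D(M) = 7 - 4*5 = 7 - 20 = -13)
t = -13
v(X, T) = 2*X*(-6 + T) (v(X, T) = (2*X)*(-6 + T) = 2*X*(-6 + T))
v(8, -5/t)*0 + a(1, 7) = (2*8*(-6 - 5/(-13)))*0 + 7² = (2*8*(-6 - 5*(-1/13)))*0 + 49 = (2*8*(-6 + 5/13))*0 + 49 = (2*8*(-73/13))*0 + 49 = -1168/13*0 + 49 = 0 + 49 = 49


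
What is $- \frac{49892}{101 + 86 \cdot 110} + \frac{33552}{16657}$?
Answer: $- \frac{510260372}{159257577} \approx -3.204$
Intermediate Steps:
$- \frac{49892}{101 + 86 \cdot 110} + \frac{33552}{16657} = - \frac{49892}{101 + 9460} + 33552 \cdot \frac{1}{16657} = - \frac{49892}{9561} + \frac{33552}{16657} = - \frac{510260372}{159257577}$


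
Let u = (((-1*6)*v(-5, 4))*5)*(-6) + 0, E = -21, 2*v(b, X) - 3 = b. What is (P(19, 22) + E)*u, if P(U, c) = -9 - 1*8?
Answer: 6840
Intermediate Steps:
v(b, X) = 3/2 + b/2
u = -180 (u = (((-1*6)*(3/2 + (1/2)*(-5)))*5)*(-6) + 0 = (-6*(3/2 - 5/2)*5)*(-6) + 0 = (-6*(-1)*5)*(-6) + 0 = (6*5)*(-6) + 0 = 30*(-6) + 0 = -180 + 0 = -180)
P(U, c) = -17 (P(U, c) = -9 - 8 = -17)
(P(19, 22) + E)*u = (-17 - 21)*(-180) = -38*(-180) = 6840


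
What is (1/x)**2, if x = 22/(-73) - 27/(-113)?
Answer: 68046001/265225 ≈ 256.56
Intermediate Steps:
x = -515/8249 (x = 22*(-1/73) - 27*(-1/113) = -22/73 + 27/113 = -515/8249 ≈ -0.062432)
(1/x)**2 = (1/(-515/8249))**2 = (-8249/515)**2 = 68046001/265225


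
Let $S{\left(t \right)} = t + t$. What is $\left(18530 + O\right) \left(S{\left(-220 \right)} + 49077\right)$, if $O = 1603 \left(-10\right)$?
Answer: $121592500$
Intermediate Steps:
$S{\left(t \right)} = 2 t$
$O = -16030$
$\left(18530 + O\right) \left(S{\left(-220 \right)} + 49077\right) = \left(18530 - 16030\right) \left(2 \left(-220\right) + 49077\right) = 2500 \left(-440 + 49077\right) = 2500 \cdot 48637 = 121592500$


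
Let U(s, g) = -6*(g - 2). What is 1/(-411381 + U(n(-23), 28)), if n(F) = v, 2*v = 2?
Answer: -1/411537 ≈ -2.4299e-6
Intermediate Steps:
v = 1 (v = (1/2)*2 = 1)
n(F) = 1
U(s, g) = 12 - 6*g (U(s, g) = -6*(-2 + g) = 12 - 6*g)
1/(-411381 + U(n(-23), 28)) = 1/(-411381 + (12 - 6*28)) = 1/(-411381 + (12 - 168)) = 1/(-411381 - 156) = 1/(-411537) = -1/411537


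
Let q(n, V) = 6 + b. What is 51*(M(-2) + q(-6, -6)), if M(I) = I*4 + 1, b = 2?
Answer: 51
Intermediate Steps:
M(I) = 1 + 4*I (M(I) = 4*I + 1 = 1 + 4*I)
q(n, V) = 8 (q(n, V) = 6 + 2 = 8)
51*(M(-2) + q(-6, -6)) = 51*((1 + 4*(-2)) + 8) = 51*((1 - 8) + 8) = 51*(-7 + 8) = 51*1 = 51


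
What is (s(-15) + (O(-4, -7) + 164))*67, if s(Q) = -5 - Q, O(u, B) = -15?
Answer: 10653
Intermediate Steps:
(s(-15) + (O(-4, -7) + 164))*67 = ((-5 - 1*(-15)) + (-15 + 164))*67 = ((-5 + 15) + 149)*67 = (10 + 149)*67 = 159*67 = 10653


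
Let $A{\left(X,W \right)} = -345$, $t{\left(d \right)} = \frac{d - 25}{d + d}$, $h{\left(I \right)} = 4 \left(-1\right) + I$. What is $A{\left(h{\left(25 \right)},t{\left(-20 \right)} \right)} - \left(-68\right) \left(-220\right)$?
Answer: $-15305$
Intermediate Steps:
$h{\left(I \right)} = -4 + I$
$t{\left(d \right)} = \frac{-25 + d}{2 d}$
$A{\left(h{\left(25 \right)},t{\left(-20 \right)} \right)} - \left(-68\right) \left(-220\right) = -345 - \left(-68\right) \left(-220\right) = -345 - 14960 = -15305$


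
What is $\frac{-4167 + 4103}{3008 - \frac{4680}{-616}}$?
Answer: $- \frac{4928}{232201} \approx -0.021223$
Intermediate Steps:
$\frac{-4167 + 4103}{3008 - \frac{4680}{-616}} = - \frac{64}{3008 - - \frac{585}{77}} = - \frac{64}{3008 + \frac{585}{77}} = - \frac{64}{\frac{232201}{77}} = \left(-64\right) \frac{77}{232201} = - \frac{4928}{232201}$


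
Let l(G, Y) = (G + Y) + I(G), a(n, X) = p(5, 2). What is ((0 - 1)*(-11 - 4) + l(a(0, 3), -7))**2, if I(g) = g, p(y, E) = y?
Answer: 324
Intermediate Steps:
a(n, X) = 5
l(G, Y) = Y + 2*G (l(G, Y) = (G + Y) + G = Y + 2*G)
((0 - 1)*(-11 - 4) + l(a(0, 3), -7))**2 = ((0 - 1)*(-11 - 4) + (-7 + 2*5))**2 = (-1*(-15) + (-7 + 10))**2 = (15 + 3)**2 = 18**2 = 324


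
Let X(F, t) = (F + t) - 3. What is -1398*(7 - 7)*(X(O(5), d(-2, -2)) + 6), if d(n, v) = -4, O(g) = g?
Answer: 0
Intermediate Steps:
X(F, t) = -3 + F + t
-1398*(7 - 7)*(X(O(5), d(-2, -2)) + 6) = -1398*(7 - 7)*((-3 + 5 - 4) + 6) = -0*(-2 + 6) = -0*4 = -1398*0 = 0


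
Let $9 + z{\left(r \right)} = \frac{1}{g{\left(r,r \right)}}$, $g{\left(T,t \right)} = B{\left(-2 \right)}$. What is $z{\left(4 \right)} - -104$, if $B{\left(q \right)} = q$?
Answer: $\frac{189}{2} \approx 94.5$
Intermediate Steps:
$g{\left(T,t \right)} = -2$
$z{\left(r \right)} = - \frac{19}{2}$ ($z{\left(r \right)} = -9 + \frac{1}{-2} = -9 - \frac{1}{2} = - \frac{19}{2}$)
$z{\left(4 \right)} - -104 = - \frac{19}{2} - -104 = - \frac{19}{2} + 104 = \frac{189}{2}$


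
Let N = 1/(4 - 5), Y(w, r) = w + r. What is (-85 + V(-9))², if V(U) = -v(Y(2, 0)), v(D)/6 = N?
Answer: 6241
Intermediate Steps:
Y(w, r) = r + w
N = -1 (N = 1/(-1) = -1)
v(D) = -6 (v(D) = 6*(-1) = -6)
V(U) = 6 (V(U) = -1*(-6) = 6)
(-85 + V(-9))² = (-85 + 6)² = (-79)² = 6241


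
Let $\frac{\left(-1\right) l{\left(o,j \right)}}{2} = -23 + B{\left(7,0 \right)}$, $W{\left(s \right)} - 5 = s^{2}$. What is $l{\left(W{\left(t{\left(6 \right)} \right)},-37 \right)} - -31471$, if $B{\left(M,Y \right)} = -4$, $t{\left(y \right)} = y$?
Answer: $31525$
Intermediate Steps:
$W{\left(s \right)} = 5 + s^{2}$
$l{\left(o,j \right)} = 54$ ($l{\left(o,j \right)} = - 2 \left(-23 - 4\right) = \left(-2\right) \left(-27\right) = 54$)
$l{\left(W{\left(t{\left(6 \right)} \right)},-37 \right)} - -31471 = 54 - -31471 = 54 + 31471 = 31525$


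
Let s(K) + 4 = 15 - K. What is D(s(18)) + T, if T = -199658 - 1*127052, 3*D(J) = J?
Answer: -980137/3 ≈ -3.2671e+5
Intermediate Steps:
s(K) = 11 - K (s(K) = -4 + (15 - K) = 11 - K)
D(J) = J/3
T = -326710 (T = -199658 - 127052 = -326710)
D(s(18)) + T = (11 - 1*18)/3 - 326710 = (11 - 18)/3 - 326710 = (⅓)*(-7) - 326710 = -7/3 - 326710 = -980137/3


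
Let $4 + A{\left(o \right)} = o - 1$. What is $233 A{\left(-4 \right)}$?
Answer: $-2097$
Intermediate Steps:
$A{\left(o \right)} = -5 + o$ ($A{\left(o \right)} = -4 + \left(o - 1\right) = -4 + \left(-1 + o\right) = -5 + o$)
$233 A{\left(-4 \right)} = 233 \left(-5 - 4\right) = 233 \left(-9\right) = -2097$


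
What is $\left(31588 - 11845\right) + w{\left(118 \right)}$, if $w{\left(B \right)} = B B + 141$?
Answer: $33808$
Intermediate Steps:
$w{\left(B \right)} = 141 + B^{2}$ ($w{\left(B \right)} = B^{2} + 141 = 141 + B^{2}$)
$\left(31588 - 11845\right) + w{\left(118 \right)} = \left(31588 - 11845\right) + \left(141 + 118^{2}\right) = 19743 + \left(141 + 13924\right) = 19743 + 14065 = 33808$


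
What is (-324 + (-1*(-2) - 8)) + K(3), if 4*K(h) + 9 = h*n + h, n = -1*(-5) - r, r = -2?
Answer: -1305/4 ≈ -326.25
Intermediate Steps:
n = 7 (n = -1*(-5) - 1*(-2) = 5 + 2 = 7)
K(h) = -9/4 + 2*h (K(h) = -9/4 + (h*7 + h)/4 = -9/4 + (7*h + h)/4 = -9/4 + (8*h)/4 = -9/4 + 2*h)
(-324 + (-1*(-2) - 8)) + K(3) = (-324 + (-1*(-2) - 8)) + (-9/4 + 2*3) = (-324 + (2 - 8)) + (-9/4 + 6) = (-324 - 6) + 15/4 = -330 + 15/4 = -1305/4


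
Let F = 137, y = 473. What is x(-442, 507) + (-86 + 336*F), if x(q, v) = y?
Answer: 46419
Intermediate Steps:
x(q, v) = 473
x(-442, 507) + (-86 + 336*F) = 473 + (-86 + 336*137) = 473 + (-86 + 46032) = 473 + 45946 = 46419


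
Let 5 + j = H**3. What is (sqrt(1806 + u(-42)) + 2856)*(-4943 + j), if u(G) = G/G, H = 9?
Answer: -12049464 - 4219*sqrt(1807) ≈ -1.2229e+7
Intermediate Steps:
j = 724 (j = -5 + 9**3 = -5 + 729 = 724)
u(G) = 1
(sqrt(1806 + u(-42)) + 2856)*(-4943 + j) = (sqrt(1806 + 1) + 2856)*(-4943 + 724) = (sqrt(1807) + 2856)*(-4219) = (2856 + sqrt(1807))*(-4219) = -12049464 - 4219*sqrt(1807)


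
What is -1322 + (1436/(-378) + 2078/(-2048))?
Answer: -256786195/193536 ≈ -1326.8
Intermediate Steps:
-1322 + (1436/(-378) + 2078/(-2048)) = -1322 + (1436*(-1/378) + 2078*(-1/2048)) = -1322 + (-718/189 - 1039/1024) = -1322 - 931603/193536 = -256786195/193536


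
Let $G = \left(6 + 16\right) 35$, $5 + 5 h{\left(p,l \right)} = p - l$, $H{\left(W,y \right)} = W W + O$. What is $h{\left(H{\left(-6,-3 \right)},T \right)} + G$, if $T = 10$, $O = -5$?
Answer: $\frac{3866}{5} \approx 773.2$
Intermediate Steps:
$H{\left(W,y \right)} = -5 + W^{2}$ ($H{\left(W,y \right)} = W W - 5 = W^{2} - 5 = -5 + W^{2}$)
$h{\left(p,l \right)} = -1 - \frac{l}{5} + \frac{p}{5}$ ($h{\left(p,l \right)} = -1 + \frac{p - l}{5} = -1 - \left(- \frac{p}{5} + \frac{l}{5}\right) = -1 - \frac{l}{5} + \frac{p}{5}$)
$G = 770$ ($G = 22 \cdot 35 = 770$)
$h{\left(H{\left(-6,-3 \right)},T \right)} + G = \left(-1 - 2 + \frac{-5 + \left(-6\right)^{2}}{5}\right) + 770 = \left(-1 - 2 + \frac{-5 + 36}{5}\right) + 770 = \left(-1 - 2 + \frac{1}{5} \cdot 31\right) + 770 = \left(-1 - 2 + \frac{31}{5}\right) + 770 = \frac{16}{5} + 770 = \frac{3866}{5}$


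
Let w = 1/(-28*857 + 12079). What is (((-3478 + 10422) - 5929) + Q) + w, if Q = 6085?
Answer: 84610699/11917 ≈ 7100.0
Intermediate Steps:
w = -1/11917 (w = 1/(-23996 + 12079) = 1/(-11917) = -1/11917 ≈ -8.3914e-5)
(((-3478 + 10422) - 5929) + Q) + w = (((-3478 + 10422) - 5929) + 6085) - 1/11917 = ((6944 - 5929) + 6085) - 1/11917 = (1015 + 6085) - 1/11917 = 7100 - 1/11917 = 84610699/11917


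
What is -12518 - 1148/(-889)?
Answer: -1589622/127 ≈ -12517.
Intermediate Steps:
-12518 - 1148/(-889) = -12518 - 1148*(-1)/889 = -12518 - 1*(-164/127) = -12518 + 164/127 = -1589622/127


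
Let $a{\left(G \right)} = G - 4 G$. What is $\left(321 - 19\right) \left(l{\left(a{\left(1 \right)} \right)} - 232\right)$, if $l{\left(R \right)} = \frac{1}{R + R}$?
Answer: $- \frac{210343}{3} \approx -70114.0$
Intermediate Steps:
$a{\left(G \right)} = - 3 G$
$l{\left(R \right)} = \frac{1}{2 R}$
$\left(321 - 19\right) \left(l{\left(a{\left(1 \right)} \right)} - 232\right) = \left(321 - 19\right) \left(\frac{1}{2 \left(\left(-3\right) 1\right)} - 232\right) = 302 \left(\frac{1}{2 \left(-3\right)} - 232\right) = 302 \left(\frac{1}{2} \left(- \frac{1}{3}\right) - 232\right) = 302 \left(- \frac{1}{6} - 232\right) = 302 \left(- \frac{1393}{6}\right) = - \frac{210343}{3}$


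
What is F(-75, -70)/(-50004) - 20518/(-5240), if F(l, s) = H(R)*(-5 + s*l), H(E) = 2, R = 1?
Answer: 121376809/32752620 ≈ 3.7059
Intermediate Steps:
F(l, s) = -10 + 2*l*s (F(l, s) = 2*(-5 + s*l) = 2*(-5 + l*s) = -10 + 2*l*s)
F(-75, -70)/(-50004) - 20518/(-5240) = (-10 + 2*(-75)*(-70))/(-50004) - 20518/(-5240) = (-10 + 10500)*(-1/50004) - 20518*(-1/5240) = 10490*(-1/50004) + 10259/2620 = -5245/25002 + 10259/2620 = 121376809/32752620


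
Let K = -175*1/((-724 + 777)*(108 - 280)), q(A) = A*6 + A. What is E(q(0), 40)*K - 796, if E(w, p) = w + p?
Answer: -1812334/2279 ≈ -795.23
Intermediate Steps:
q(A) = 7*A (q(A) = 6*A + A = 7*A)
K = 175/9116 (K = -175/((-172*53)) = -175/(-9116) = -175*(-1/9116) = 175/9116 ≈ 0.019197)
E(w, p) = p + w
E(q(0), 40)*K - 796 = (40 + 7*0)*(175/9116) - 796 = (40 + 0)*(175/9116) - 796 = 40*(175/9116) - 796 = 1750/2279 - 796 = -1812334/2279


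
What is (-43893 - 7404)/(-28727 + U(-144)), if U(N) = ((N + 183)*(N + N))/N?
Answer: 51297/28649 ≈ 1.7905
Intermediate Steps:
U(N) = 366 + 2*N (U(N) = ((183 + N)*(2*N))/N = (2*N*(183 + N))/N = 366 + 2*N)
(-43893 - 7404)/(-28727 + U(-144)) = (-43893 - 7404)/(-28727 + (366 + 2*(-144))) = -51297/(-28727 + (366 - 288)) = -51297/(-28727 + 78) = -51297/(-28649) = -51297*(-1/28649) = 51297/28649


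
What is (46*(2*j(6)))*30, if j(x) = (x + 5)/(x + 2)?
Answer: 3795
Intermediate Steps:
j(x) = (5 + x)/(2 + x)
(46*(2*j(6)))*30 = (46*(2*((5 + 6)/(2 + 6))))*30 = (46*(2*(11/8)))*30 = (46*(11/4))*30 = (253/2)*30 = 3795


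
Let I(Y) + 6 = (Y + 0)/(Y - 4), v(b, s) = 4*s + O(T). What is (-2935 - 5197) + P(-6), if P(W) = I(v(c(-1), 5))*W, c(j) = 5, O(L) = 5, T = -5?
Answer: -56722/7 ≈ -8103.1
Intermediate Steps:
v(b, s) = 5 + 4*s (v(b, s) = 4*s + 5 = 5 + 4*s)
I(Y) = -6 + Y/(-4 + Y) (I(Y) = -6 + (Y + 0)/(Y - 4) = -6 + Y/(-4 + Y))
P(W) = -101*W/21 (P(W) = ((24 - 5*(5 + 4*5))/(-4 + (5 + 4*5)))*W = ((24 - 5*(5 + 20))/(-4 + (5 + 20)))*W = ((24 - 5*25)/(-4 + 25))*W = ((24 - 125)/21)*W = ((1/21)*(-101))*W = -101*W/21)
(-2935 - 5197) + P(-6) = (-2935 - 5197) - 101/21*(-6) = -8132 + 202/7 = -56722/7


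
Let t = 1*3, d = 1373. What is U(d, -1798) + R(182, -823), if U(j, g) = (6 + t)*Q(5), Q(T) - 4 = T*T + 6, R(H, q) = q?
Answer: -508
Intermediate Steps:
Q(T) = 10 + T**2 (Q(T) = 4 + (T*T + 6) = 4 + (T**2 + 6) = 4 + (6 + T**2) = 10 + T**2)
t = 3
U(j, g) = 315 (U(j, g) = (6 + 3)*(10 + 5**2) = 9*(10 + 25) = 9*35 = 315)
U(d, -1798) + R(182, -823) = 315 - 823 = -508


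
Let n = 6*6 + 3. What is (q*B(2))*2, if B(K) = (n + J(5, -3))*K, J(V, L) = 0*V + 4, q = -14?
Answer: -2408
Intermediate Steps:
n = 39 (n = 36 + 3 = 39)
J(V, L) = 4 (J(V, L) = 0 + 4 = 4)
B(K) = 43*K (B(K) = (39 + 4)*K = 43*K)
(q*B(2))*2 = -602*2*2 = -14*86*2 = -1204*2 = -2408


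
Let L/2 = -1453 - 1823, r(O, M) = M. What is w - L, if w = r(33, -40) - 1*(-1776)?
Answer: 8288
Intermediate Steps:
w = 1736 (w = -40 - 1*(-1776) = -40 + 1776 = 1736)
L = -6552 (L = 2*(-1453 - 1823) = 2*(-3276) = -6552)
w - L = 1736 - 1*(-6552) = 1736 + 6552 = 8288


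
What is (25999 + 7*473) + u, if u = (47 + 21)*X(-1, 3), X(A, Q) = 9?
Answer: 29922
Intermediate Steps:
u = 612 (u = (47 + 21)*9 = 68*9 = 612)
(25999 + 7*473) + u = (25999 + 7*473) + 612 = (25999 + 3311) + 612 = 29310 + 612 = 29922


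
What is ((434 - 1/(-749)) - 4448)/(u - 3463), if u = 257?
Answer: 3006485/2401294 ≈ 1.2520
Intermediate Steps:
((434 - 1/(-749)) - 4448)/(u - 3463) = ((434 - 1/(-749)) - 4448)/(257 - 3463) = ((434 - 1*(-1/749)) - 4448)/(-3206) = ((434 + 1/749) - 4448)*(-1/3206) = (325067/749 - 4448)*(-1/3206) = -3006485/749*(-1/3206) = 3006485/2401294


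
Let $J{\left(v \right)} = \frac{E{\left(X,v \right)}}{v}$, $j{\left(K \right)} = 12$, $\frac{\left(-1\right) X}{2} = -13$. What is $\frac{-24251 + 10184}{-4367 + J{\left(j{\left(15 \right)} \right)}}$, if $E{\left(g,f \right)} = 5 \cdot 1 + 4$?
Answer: $\frac{56268}{17465} \approx 3.2218$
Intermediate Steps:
$X = 26$ ($X = \left(-2\right) \left(-13\right) = 26$)
$E{\left(g,f \right)} = 9$ ($E{\left(g,f \right)} = 5 + 4 = 9$)
$J{\left(v \right)} = \frac{9}{v}$
$\frac{-24251 + 10184}{-4367 + J{\left(j{\left(15 \right)} \right)}} = \frac{-24251 + 10184}{-4367 + \frac{9}{12}} = - \frac{14067}{-4367 + 9 \cdot \frac{1}{12}} = - \frac{14067}{-4367 + \frac{3}{4}} = - \frac{14067}{- \frac{17465}{4}} = \left(-14067\right) \left(- \frac{4}{17465}\right) = \frac{56268}{17465}$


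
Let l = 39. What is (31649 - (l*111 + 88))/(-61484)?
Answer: -6808/15371 ≈ -0.44291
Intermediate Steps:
(31649 - (l*111 + 88))/(-61484) = (31649 - (39*111 + 88))/(-61484) = (31649 - (4329 + 88))*(-1/61484) = (31649 - 1*4417)*(-1/61484) = (31649 - 4417)*(-1/61484) = 27232*(-1/61484) = -6808/15371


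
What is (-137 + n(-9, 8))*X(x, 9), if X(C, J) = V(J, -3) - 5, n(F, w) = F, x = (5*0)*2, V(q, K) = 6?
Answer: -146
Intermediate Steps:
x = 0 (x = 0*2 = 0)
X(C, J) = 1 (X(C, J) = 6 - 5 = 1)
(-137 + n(-9, 8))*X(x, 9) = (-137 - 9)*1 = -146*1 = -146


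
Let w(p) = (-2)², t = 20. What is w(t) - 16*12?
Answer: -188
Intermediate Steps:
w(p) = 4
w(t) - 16*12 = 4 - 16*12 = 4 - 192 = -188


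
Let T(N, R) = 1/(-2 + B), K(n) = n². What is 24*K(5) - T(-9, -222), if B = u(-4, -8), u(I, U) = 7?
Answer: 2999/5 ≈ 599.80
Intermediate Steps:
B = 7
T(N, R) = ⅕ (T(N, R) = 1/(-2 + 7) = 1/5 = ⅕)
24*K(5) - T(-9, -222) = 24*5² - 1*⅕ = 24*25 - ⅕ = 600 - ⅕ = 2999/5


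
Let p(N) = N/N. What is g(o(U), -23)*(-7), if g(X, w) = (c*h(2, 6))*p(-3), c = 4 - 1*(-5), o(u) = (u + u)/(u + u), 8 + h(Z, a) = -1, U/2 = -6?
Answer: 567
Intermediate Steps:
U = -12 (U = 2*(-6) = -12)
h(Z, a) = -9 (h(Z, a) = -8 - 1 = -9)
o(u) = 1 (o(u) = (2*u)/((2*u)) = (2*u)*(1/(2*u)) = 1)
c = 9 (c = 4 + 5 = 9)
p(N) = 1
g(X, w) = -81 (g(X, w) = (9*(-9))*1 = -81*1 = -81)
g(o(U), -23)*(-7) = -81*(-7) = 567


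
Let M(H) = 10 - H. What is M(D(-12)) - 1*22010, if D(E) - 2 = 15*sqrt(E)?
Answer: -22002 - 30*I*sqrt(3) ≈ -22002.0 - 51.962*I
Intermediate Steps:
D(E) = 2 + 15*sqrt(E)
M(D(-12)) - 1*22010 = (10 - (2 + 15*sqrt(-12))) - 1*22010 = (10 - (2 + 15*(2*I*sqrt(3)))) - 22010 = (10 - (2 + 30*I*sqrt(3))) - 22010 = (10 + (-2 - 30*I*sqrt(3))) - 22010 = (8 - 30*I*sqrt(3)) - 22010 = -22002 - 30*I*sqrt(3)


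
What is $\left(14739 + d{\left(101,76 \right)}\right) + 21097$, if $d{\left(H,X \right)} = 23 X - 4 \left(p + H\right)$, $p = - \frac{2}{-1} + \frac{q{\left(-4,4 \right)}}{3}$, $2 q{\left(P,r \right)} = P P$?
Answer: $\frac{111484}{3} \approx 37161.0$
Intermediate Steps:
$q{\left(P,r \right)} = \frac{P^{2}}{2}$ ($q{\left(P,r \right)} = \frac{P P}{2} = \frac{P^{2}}{2}$)
$p = \frac{14}{3}$ ($p = - \frac{2}{-1} + \frac{\frac{1}{2} \left(-4\right)^{2}}{3} = \left(-2\right) \left(-1\right) + \frac{1}{2} \cdot 16 \cdot \frac{1}{3} = 2 + 8 \cdot \frac{1}{3} = 2 + \frac{8}{3} = \frac{14}{3} \approx 4.6667$)
$d{\left(H,X \right)} = - \frac{56}{3} - 4 H + 23 X$ ($d{\left(H,X \right)} = 23 X - 4 \left(\frac{14}{3} + H\right) = 23 X - \left(\frac{56}{3} + 4 H\right) = - \frac{56}{3} - 4 H + 23 X$)
$\left(14739 + d{\left(101,76 \right)}\right) + 21097 = \left(14739 - - \frac{3976}{3}\right) + 21097 = \left(14739 + \frac{3976}{3}\right) + 21097 = \frac{48193}{3} + 21097 = \frac{111484}{3}$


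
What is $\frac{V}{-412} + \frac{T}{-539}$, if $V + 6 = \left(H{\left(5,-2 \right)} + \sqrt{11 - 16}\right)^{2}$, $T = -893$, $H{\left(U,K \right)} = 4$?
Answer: $\frac{365221}{222068} - \frac{2 i \sqrt{5}}{103} \approx 1.6446 - 0.043419 i$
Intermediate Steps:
$V = -6 + \left(4 + i \sqrt{5}\right)^{2}$ ($V = -6 + \left(4 + \sqrt{11 - 16}\right)^{2} = -6 + \left(4 + \sqrt{-5}\right)^{2} = -6 + \left(4 + i \sqrt{5}\right)^{2} \approx 5.0 + 17.889 i$)
$\frac{V}{-412} + \frac{T}{-539} = \frac{5 + 8 i \sqrt{5}}{-412} - \frac{893}{-539} = \left(5 + 8 i \sqrt{5}\right) \left(- \frac{1}{412}\right) - - \frac{893}{539} = \left(- \frac{5}{412} - \frac{2 i \sqrt{5}}{103}\right) + \frac{893}{539} = \frac{365221}{222068} - \frac{2 i \sqrt{5}}{103}$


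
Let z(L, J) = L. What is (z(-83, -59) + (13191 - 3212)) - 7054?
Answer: 2842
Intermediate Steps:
(z(-83, -59) + (13191 - 3212)) - 7054 = (-83 + (13191 - 3212)) - 7054 = (-83 + 9979) - 7054 = 9896 - 7054 = 2842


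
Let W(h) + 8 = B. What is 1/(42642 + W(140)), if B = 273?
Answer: 1/42907 ≈ 2.3306e-5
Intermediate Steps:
W(h) = 265 (W(h) = -8 + 273 = 265)
1/(42642 + W(140)) = 1/(42642 + 265) = 1/42907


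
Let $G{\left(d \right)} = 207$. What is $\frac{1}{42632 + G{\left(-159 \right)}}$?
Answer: $\frac{1}{42839} \approx 2.3343 \cdot 10^{-5}$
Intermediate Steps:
$\frac{1}{42632 + G{\left(-159 \right)}} = \frac{1}{42632 + 207} = \frac{1}{42839}$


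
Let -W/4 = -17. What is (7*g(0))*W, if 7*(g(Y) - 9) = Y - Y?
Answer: 4284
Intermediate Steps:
W = 68 (W = -4*(-17) = 68)
g(Y) = 9 (g(Y) = 9 + (Y - Y)/7 = 9 + (⅐)*0 = 9 + 0 = 9)
(7*g(0))*W = (7*9)*68 = 63*68 = 4284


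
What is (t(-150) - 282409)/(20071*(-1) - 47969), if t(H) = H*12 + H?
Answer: 284359/68040 ≈ 4.1793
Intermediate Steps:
t(H) = 13*H (t(H) = 12*H + H = 13*H)
(t(-150) - 282409)/(20071*(-1) - 47969) = (13*(-150) - 282409)/(20071*(-1) - 47969) = (-1950 - 282409)/(-20071 - 47969) = -284359/(-68040) = -284359*(-1/68040) = 284359/68040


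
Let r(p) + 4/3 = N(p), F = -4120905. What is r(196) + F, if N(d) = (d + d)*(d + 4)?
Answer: -12127519/3 ≈ -4.0425e+6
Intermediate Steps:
N(d) = 2*d*(4 + d) (N(d) = (2*d)*(4 + d) = 2*d*(4 + d))
r(p) = -4/3 + 2*p*(4 + p)
r(196) + F = (-4/3 + 2*196*(4 + 196)) - 4120905 = (-4/3 + 2*196*200) - 4120905 = (-4/3 + 78400) - 4120905 = 235196/3 - 4120905 = -12127519/3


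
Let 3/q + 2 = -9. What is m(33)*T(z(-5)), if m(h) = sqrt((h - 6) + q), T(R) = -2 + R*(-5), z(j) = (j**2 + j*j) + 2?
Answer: -1834*sqrt(66)/11 ≈ -1354.5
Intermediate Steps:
z(j) = 2 + 2*j**2 (z(j) = (j**2 + j**2) + 2 = 2*j**2 + 2 = 2 + 2*j**2)
q = -3/11 (q = 3/(-2 - 9) = 3/(-11) = 3*(-1/11) = -3/11 ≈ -0.27273)
T(R) = -2 - 5*R
m(h) = sqrt(-69/11 + h) (m(h) = sqrt((h - 6) - 3/11) = sqrt((-6 + h) - 3/11) = sqrt(-69/11 + h))
m(33)*T(z(-5)) = (sqrt(-759 + 121*33)/11)*(-2 - 5*(2 + 2*(-5)**2)) = (sqrt(-759 + 3993)/11)*(-2 - 5*(2 + 2*25)) = (sqrt(3234)/11)*(-2 - 5*(2 + 50)) = ((7*sqrt(66))/11)*(-2 - 5*52) = (7*sqrt(66)/11)*(-2 - 260) = (7*sqrt(66)/11)*(-262) = -1834*sqrt(66)/11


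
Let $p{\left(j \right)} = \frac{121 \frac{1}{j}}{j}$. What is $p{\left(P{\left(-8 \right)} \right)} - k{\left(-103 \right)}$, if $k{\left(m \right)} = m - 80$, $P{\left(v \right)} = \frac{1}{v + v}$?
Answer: $31159$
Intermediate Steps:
$P{\left(v \right)} = \frac{1}{2 v}$
$p{\left(j \right)} = \frac{121}{j^{2}}$
$k{\left(m \right)} = -80 + m$ ($k{\left(m \right)} = m - 80 = -80 + m$)
$p{\left(P{\left(-8 \right)} \right)} - k{\left(-103 \right)} = \frac{121}{\frac{1}{256}} - \left(-80 - 103\right) = \frac{121}{\frac{1}{256}} - -183 = \frac{121}{\frac{1}{256}} + 183 = 121 \cdot 256 + 183 = 30976 + 183 = 31159$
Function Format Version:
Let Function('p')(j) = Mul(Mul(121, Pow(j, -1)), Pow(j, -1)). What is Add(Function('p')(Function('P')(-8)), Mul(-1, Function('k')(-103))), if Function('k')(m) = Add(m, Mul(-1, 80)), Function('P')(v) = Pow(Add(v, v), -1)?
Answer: 31159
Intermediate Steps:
Function('P')(v) = Mul(Rational(1, 2), Pow(v, -1)) (Function('P')(v) = Pow(Mul(2, v), -1) = Mul(Rational(1, 2), Pow(v, -1)))
Function('p')(j) = Mul(121, Pow(j, -2))
Function('k')(m) = Add(-80, m) (Function('k')(m) = Add(m, -80) = Add(-80, m))
Add(Function('p')(Function('P')(-8)), Mul(-1, Function('k')(-103))) = Add(Mul(121, Pow(Mul(Rational(1, 2), Pow(-8, -1)), -2)), Mul(-1, Add(-80, -103))) = Add(Mul(121, Pow(Mul(Rational(1, 2), Rational(-1, 8)), -2)), Mul(-1, -183)) = Add(Mul(121, Pow(Rational(-1, 16), -2)), 183) = Add(Mul(121, 256), 183) = Add(30976, 183) = 31159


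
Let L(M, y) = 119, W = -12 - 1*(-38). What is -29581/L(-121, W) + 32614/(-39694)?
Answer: -589034640/2361793 ≈ -249.40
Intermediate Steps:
W = 26 (W = -12 + 38 = 26)
-29581/L(-121, W) + 32614/(-39694) = -29581/119 + 32614/(-39694) = -29581*1/119 + 32614*(-1/39694) = -29581/119 - 16307/19847 = -589034640/2361793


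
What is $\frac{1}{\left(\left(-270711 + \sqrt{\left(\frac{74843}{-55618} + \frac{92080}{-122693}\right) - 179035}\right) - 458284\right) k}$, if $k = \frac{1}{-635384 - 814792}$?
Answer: $\frac{2404690356240502744960}{1208824195701798986693} + \frac{483392 i \sqrt{8337067776428172975105746}}{1208824195701798986693} \approx 1.9893 + 0.0011546 i$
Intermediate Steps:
$k = - \frac{1}{1450176}$ ($k = \frac{1}{-635384 - 814792} = \frac{1}{-1450176} = - \frac{1}{1450176} \approx -6.8957 \cdot 10^{-7}$)
$\frac{1}{\left(\left(-270711 + \sqrt{\left(\frac{74843}{-55618} + \frac{92080}{-122693}\right) - 179035}\right) - 458284\right) k} = \frac{1}{\left(\left(-270711 + \sqrt{\left(\frac{74843}{-55618} + \frac{92080}{-122693}\right) - 179035}\right) - 458284\right) \left(- \frac{1}{1450176}\right)} = \frac{1}{\left(-270711 + \sqrt{\left(74843 \left(- \frac{1}{55618}\right) + 92080 \left(- \frac{1}{122693}\right)\right) - 179035}\right) - 458284} \left(-1450176\right) = \frac{1}{\left(-270711 + \sqrt{\left(- \frac{74843}{55618} - \frac{92080}{122693}\right) - 179035}\right) - 458284} \left(-1450176\right) = \frac{1}{\left(-270711 + \sqrt{- \frac{14304017639}{6823939274} - 179035}\right) - 458284} \left(-1450176\right) = \frac{1}{\left(-270711 + \sqrt{- \frac{1221738271938229}{6823939274}}\right) - 458284} \left(-1450176\right) = \frac{1}{\left(-270711 + \frac{i \sqrt{8337067776428172975105746}}{6823939274}\right) - 458284} \left(-1450176\right) = \frac{1}{-728995 + \frac{i \sqrt{8337067776428172975105746}}{6823939274}} \left(-1450176\right) = - \frac{1450176}{-728995 + \frac{i \sqrt{8337067776428172975105746}}{6823939274}}$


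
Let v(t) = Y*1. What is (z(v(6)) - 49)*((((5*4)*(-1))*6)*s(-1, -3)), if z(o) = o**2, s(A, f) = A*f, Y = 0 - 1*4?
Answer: 11880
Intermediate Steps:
Y = -4 (Y = 0 - 4 = -4)
v(t) = -4 (v(t) = -4*1 = -4)
(z(v(6)) - 49)*((((5*4)*(-1))*6)*s(-1, -3)) = ((-4)**2 - 49)*((((5*4)*(-1))*6)*(-1*(-3))) = (16 - 49)*(((20*(-1))*6)*3) = -33*(-20*6)*3 = -(-3960)*3 = -33*(-360) = 11880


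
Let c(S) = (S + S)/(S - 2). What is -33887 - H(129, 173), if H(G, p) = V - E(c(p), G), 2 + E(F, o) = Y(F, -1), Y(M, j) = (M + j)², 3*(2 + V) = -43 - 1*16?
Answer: -990284069/29241 ≈ -33866.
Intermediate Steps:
V = -65/3 (V = -2 + (-43 - 1*16)/3 = -2 + (-43 - 16)/3 = -2 + (⅓)*(-59) = -2 - 59/3 = -65/3 ≈ -21.667)
c(S) = 2*S/(-2 + S) (c(S) = (2*S)/(-2 + S) = 2*S/(-2 + S))
E(F, o) = -2 + (-1 + F)² (E(F, o) = -2 + (F - 1)² = -2 + (-1 + F)²)
H(G, p) = -59/3 - (-1 + 2*p/(-2 + p))² (H(G, p) = -65/3 - (-2 + (-1 + 2*p/(-2 + p))²) = -65/3 + (2 - (-1 + 2*p/(-2 + p))²) = -59/3 - (-1 + 2*p/(-2 + p))²)
-33887 - H(129, 173) = -33887 - 2*(-124 - 31*173² + 112*173)/(3*(4 + 173² - 4*173)) = -33887 - 2*(-124 - 31*29929 + 19376)/(3*(4 + 29929 - 692)) = -33887 - 2*(-124 - 927799 + 19376)/(3*29241) = -33887 - 2*(-908547)/(3*29241) = -33887 - 1*(-605698/29241) = -33887 + 605698/29241 = -990284069/29241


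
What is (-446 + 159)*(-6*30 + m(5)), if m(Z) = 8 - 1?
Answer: 49651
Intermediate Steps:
m(Z) = 7
(-446 + 159)*(-6*30 + m(5)) = (-446 + 159)*(-6*30 + 7) = -287*(-180 + 7) = -287*(-173) = 49651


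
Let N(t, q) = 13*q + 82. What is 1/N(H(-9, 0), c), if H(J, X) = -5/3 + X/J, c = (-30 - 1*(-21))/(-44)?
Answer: 44/3725 ≈ 0.011812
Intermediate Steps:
c = 9/44 (c = (-30 + 21)*(-1/44) = -9*(-1/44) = 9/44 ≈ 0.20455)
H(J, X) = -5/3 + X/J (H(J, X) = -5*⅓ + X/J = -5/3 + X/J)
N(t, q) = 82 + 13*q
1/N(H(-9, 0), c) = 1/(82 + 13*(9/44)) = 1/(82 + 117/44) = 1/(3725/44) = 44/3725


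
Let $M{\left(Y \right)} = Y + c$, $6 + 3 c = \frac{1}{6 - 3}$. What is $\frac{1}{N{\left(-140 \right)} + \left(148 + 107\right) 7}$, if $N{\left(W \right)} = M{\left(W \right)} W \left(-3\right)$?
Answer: $- \frac{3}{173425} \approx -1.7299 \cdot 10^{-5}$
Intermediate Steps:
$c = - \frac{17}{9}$ ($c = -2 + \frac{1}{3 \left(6 - 3\right)} = -2 + \frac{1}{3 \cdot 3} = -2 + \frac{1}{3} \cdot \frac{1}{3} = -2 + \frac{1}{9} = - \frac{17}{9} \approx -1.8889$)
$M{\left(Y \right)} = - \frac{17}{9} + Y$ ($M{\left(Y \right)} = Y - \frac{17}{9} = - \frac{17}{9} + Y$)
$N{\left(W \right)} = - 3 W \left(- \frac{17}{9} + W\right)$ ($N{\left(W \right)} = \left(- \frac{17}{9} + W\right) W \left(-3\right) = W \left(- \frac{17}{9} + W\right) \left(-3\right) = - 3 W \left(- \frac{17}{9} + W\right)$)
$\frac{1}{N{\left(-140 \right)} + \left(148 + 107\right) 7} = \frac{1}{\frac{1}{3} \left(-140\right) \left(17 - -1260\right) + \left(148 + 107\right) 7} = \frac{1}{\frac{1}{3} \left(-140\right) \left(17 + 1260\right) + 255 \cdot 7} = \frac{1}{\frac{1}{3} \left(-140\right) 1277 + 1785} = \frac{1}{- \frac{178780}{3} + 1785} = \frac{1}{- \frac{173425}{3}} = - \frac{3}{173425}$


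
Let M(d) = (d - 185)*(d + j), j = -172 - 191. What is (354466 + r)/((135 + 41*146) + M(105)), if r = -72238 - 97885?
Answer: 184343/26761 ≈ 6.8885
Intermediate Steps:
j = -363
r = -170123
M(d) = (-363 + d)*(-185 + d) (M(d) = (d - 185)*(d - 363) = (-185 + d)*(-363 + d) = (-363 + d)*(-185 + d))
(354466 + r)/((135 + 41*146) + M(105)) = (354466 - 170123)/((135 + 41*146) + (67155 + 105² - 548*105)) = 184343/((135 + 5986) + (67155 + 11025 - 57540)) = 184343/(6121 + 20640) = 184343/26761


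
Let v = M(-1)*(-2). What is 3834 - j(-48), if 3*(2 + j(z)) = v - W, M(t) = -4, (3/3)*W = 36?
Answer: 11536/3 ≈ 3845.3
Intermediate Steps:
W = 36
v = 8 (v = -4*(-2) = 8)
j(z) = -34/3 (j(z) = -2 + (8 - 1*36)/3 = -2 + (8 - 36)/3 = -2 + (1/3)*(-28) = -2 - 28/3 = -34/3)
3834 - j(-48) = 3834 - 1*(-34/3) = 3834 + 34/3 = 11536/3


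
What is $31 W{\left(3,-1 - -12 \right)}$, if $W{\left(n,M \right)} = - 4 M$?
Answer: $-1364$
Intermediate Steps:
$31 W{\left(3,-1 - -12 \right)} = 31 \left(- 4 \left(-1 - -12\right)\right) = 31 \left(- 4 \left(-1 + 12\right)\right) = 31 \left(\left(-4\right) 11\right) = 31 \left(-44\right) = -1364$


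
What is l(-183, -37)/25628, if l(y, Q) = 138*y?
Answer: -12627/12814 ≈ -0.98541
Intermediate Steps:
l(-183, -37)/25628 = (138*(-183))/25628 = -25254*1/25628 = -12627/12814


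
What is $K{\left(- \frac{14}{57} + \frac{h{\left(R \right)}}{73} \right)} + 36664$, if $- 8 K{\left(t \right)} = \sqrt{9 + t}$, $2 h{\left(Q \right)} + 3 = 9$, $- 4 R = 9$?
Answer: $36664 - \frac{\sqrt{152284278}}{33288} \approx 36664.0$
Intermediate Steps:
$R = - \frac{9}{4}$ ($R = \left(- \frac{1}{4}\right) 9 = - \frac{9}{4} \approx -2.25$)
$h{\left(Q \right)} = 3$ ($h{\left(Q \right)} = - \frac{3}{2} + \frac{1}{2} \cdot 9 = - \frac{3}{2} + \frac{9}{2} = 3$)
$K{\left(t \right)} = - \frac{\sqrt{9 + t}}{8}$
$K{\left(- \frac{14}{57} + \frac{h{\left(R \right)}}{73} \right)} + 36664 = - \frac{\sqrt{9 + \left(- \frac{14}{57} + \frac{3}{73}\right)}}{8} + 36664 = - \frac{\sqrt{9 - \frac{851}{4161}}}{8} + 36664 = - \frac{\sqrt{\frac{36598}{4161}}}{8} + 36664 = - \frac{\frac{1}{4161} \sqrt{152284278}}{8} + 36664 = - \frac{\sqrt{152284278}}{33288} + 36664 = 36664 - \frac{\sqrt{152284278}}{33288}$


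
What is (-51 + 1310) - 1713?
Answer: -454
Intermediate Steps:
(-51 + 1310) - 1713 = 1259 - 1713 = -454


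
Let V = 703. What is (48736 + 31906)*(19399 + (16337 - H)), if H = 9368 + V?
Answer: 2069676930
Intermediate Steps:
H = 10071 (H = 9368 + 703 = 10071)
(48736 + 31906)*(19399 + (16337 - H)) = (48736 + 31906)*(19399 + (16337 - 1*10071)) = 80642*(19399 + (16337 - 10071)) = 80642*(19399 + 6266) = 80642*25665 = 2069676930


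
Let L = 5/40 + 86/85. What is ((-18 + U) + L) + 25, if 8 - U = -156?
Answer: 117053/680 ≈ 172.14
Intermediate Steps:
L = 773/680 (L = 5*(1/40) + 86*(1/85) = ⅛ + 86/85 = 773/680 ≈ 1.1368)
U = 164 (U = 8 - 1*(-156) = 8 + 156 = 164)
((-18 + U) + L) + 25 = ((-18 + 164) + 773/680) + 25 = (146 + 773/680) + 25 = 100053/680 + 25 = 117053/680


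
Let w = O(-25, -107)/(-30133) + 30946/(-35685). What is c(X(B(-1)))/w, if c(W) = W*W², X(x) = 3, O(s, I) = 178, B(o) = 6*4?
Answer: -29032994835/938847748 ≈ -30.924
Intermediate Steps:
B(o) = 24
c(W) = W³
w = -938847748/1075296105 (w = 178/(-30133) + 30946/(-35685) = 178*(-1/30133) + 30946*(-1/35685) = -178/30133 - 30946/35685 = -938847748/1075296105 ≈ -0.87311)
c(X(B(-1)))/w = 3³/(-938847748/1075296105) = 27*(-1075296105/938847748) = -29032994835/938847748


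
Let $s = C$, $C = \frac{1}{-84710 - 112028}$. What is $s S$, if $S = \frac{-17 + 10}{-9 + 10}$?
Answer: $\frac{7}{196738} \approx 3.558 \cdot 10^{-5}$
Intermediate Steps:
$C = - \frac{1}{196738}$ ($C = \frac{1}{-196738} = - \frac{1}{196738} \approx -5.0829 \cdot 10^{-6}$)
$s = - \frac{1}{196738} \approx -5.0829 \cdot 10^{-6}$
$S = -7$ ($S = - \frac{7}{1} = \left(-7\right) 1 = -7$)
$s S = \left(- \frac{1}{196738}\right) \left(-7\right) = \frac{7}{196738}$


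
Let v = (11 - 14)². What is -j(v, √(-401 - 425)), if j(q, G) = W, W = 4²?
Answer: -16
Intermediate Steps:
W = 16
v = 9 (v = (-3)² = 9)
j(q, G) = 16
-j(v, √(-401 - 425)) = -1*16 = -16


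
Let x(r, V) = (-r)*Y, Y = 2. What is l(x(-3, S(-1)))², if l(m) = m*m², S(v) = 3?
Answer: 46656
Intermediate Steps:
x(r, V) = -2*r (x(r, V) = -r*2 = -2*r)
l(m) = m³
l(x(-3, S(-1)))² = ((-2*(-3))³)² = (6³)² = 216² = 46656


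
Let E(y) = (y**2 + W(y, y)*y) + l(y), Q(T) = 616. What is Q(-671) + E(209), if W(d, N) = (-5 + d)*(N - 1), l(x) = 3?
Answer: 8912588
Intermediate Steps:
W(d, N) = (-1 + N)*(-5 + d) (W(d, N) = (-5 + d)*(-1 + N) = (-1 + N)*(-5 + d))
E(y) = 3 + y**2 + y*(5 + y**2 - 6*y) (E(y) = (y**2 + (5 - y - 5*y + y*y)*y) + 3 = (y**2 + (5 - y - 5*y + y**2)*y) + 3 = (y**2 + (5 + y**2 - 6*y)*y) + 3 = (y**2 + y*(5 + y**2 - 6*y)) + 3 = 3 + y**2 + y*(5 + y**2 - 6*y))
Q(-671) + E(209) = 616 + (3 + 209**3 - 5*209**2 + 5*209) = 616 + (3 + 9129329 - 5*43681 + 1045) = 616 + (3 + 9129329 - 218405 + 1045) = 616 + 8911972 = 8912588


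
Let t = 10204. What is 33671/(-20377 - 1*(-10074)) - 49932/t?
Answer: -214507070/26282953 ≈ -8.1615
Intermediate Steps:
33671/(-20377 - 1*(-10074)) - 49932/t = 33671/(-20377 - 1*(-10074)) - 49932/10204 = 33671/(-20377 + 10074) - 49932*1/10204 = 33671/(-10303) - 12483/2551 = 33671*(-1/10303) - 12483/2551 = -33671/10303 - 12483/2551 = -214507070/26282953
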